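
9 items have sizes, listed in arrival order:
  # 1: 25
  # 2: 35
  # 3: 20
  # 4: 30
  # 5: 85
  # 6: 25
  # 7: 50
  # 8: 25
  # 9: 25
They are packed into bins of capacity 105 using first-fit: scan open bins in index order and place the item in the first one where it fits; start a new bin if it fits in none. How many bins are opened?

  25 → bin 1 (new)  [load 25/105]
  35 → bin 1  [load 60/105]
  20 → bin 1  [load 80/105]
  30 → bin 2 (new)  [load 30/105]
  85 → bin 3 (new)  [load 85/105]
  25 → bin 1  [load 105/105]
  50 → bin 2  [load 80/105]
  25 → bin 2  [load 105/105]
  25 → bin 4 (new)  [load 25/105]
4 bins opened.

4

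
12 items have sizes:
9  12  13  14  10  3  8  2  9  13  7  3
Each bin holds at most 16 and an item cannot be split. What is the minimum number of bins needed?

8

Total = 14 + 13 + 13 + 12 + 10 + 9 + 9 + 8 + 7 + 3 + 3 + 2 = 103.
Lower bound: ⌈103/16⌉ = 7 bins.
A packing using 8 bins:
  bin 1: 14 + 2 = 16
  bin 2: 13 + 3 = 16
  bin 3: 13 + 3 = 16
  bin 4: 12 = 12
  bin 5: 10 = 10
  bin 6: 9 + 7 = 16
  bin 7: 9 = 9
  bin 8: 8 = 8
No arrangement into 7 bins stays within capacity, so 8 is optimal.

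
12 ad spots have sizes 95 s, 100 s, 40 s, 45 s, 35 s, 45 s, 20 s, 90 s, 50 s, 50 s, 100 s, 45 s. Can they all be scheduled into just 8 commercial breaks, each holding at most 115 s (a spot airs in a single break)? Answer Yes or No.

Yes

A valid assignment using 8 commercial breaks:
  break 1: 100 = 100
  break 2: 100 = 100
  break 3: 95 + 20 = 115
  break 4: 90 = 90
  break 5: 50 + 50 = 100
  break 6: 45 + 45 = 90
  break 7: 45 + 40 = 85
  break 8: 35 = 35
Every load is within 115 s, so 8 commercial breaks suffice.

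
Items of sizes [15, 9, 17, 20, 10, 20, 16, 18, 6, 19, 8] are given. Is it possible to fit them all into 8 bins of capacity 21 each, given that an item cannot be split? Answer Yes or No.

Total = 158; ⌈158/21⌉ = 8.
The bound of 8 does not rule out 8, but exhaustive search shows no assignment into 8 bins of capacity 21 exists — the minimum is 9.

No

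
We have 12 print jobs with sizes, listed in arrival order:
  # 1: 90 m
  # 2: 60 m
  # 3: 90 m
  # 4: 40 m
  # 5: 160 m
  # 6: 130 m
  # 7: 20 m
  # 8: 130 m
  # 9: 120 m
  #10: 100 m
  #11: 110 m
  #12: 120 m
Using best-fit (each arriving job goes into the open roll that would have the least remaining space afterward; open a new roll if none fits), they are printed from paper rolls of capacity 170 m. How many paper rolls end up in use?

9

  90 → roll 1 (new)  [load 90/170]
  60 → roll 1  [load 150/170]
  90 → roll 2 (new)  [load 90/170]
  40 → roll 2  [load 130/170]
  160 → roll 3 (new)  [load 160/170]
  130 → roll 4 (new)  [load 130/170]
  20 → roll 1  [load 170/170]
  130 → roll 5 (new)  [load 130/170]
  120 → roll 6 (new)  [load 120/170]
  100 → roll 7 (new)  [load 100/170]
  110 → roll 8 (new)  [load 110/170]
  120 → roll 9 (new)  [load 120/170]
9 paper rolls opened.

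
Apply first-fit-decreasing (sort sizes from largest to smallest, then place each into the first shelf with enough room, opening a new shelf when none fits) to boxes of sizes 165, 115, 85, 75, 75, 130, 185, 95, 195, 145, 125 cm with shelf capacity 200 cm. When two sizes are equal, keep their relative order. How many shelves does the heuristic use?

8

Sorted descending: 195, 185, 165, 145, 130, 125, 115, 95, 85, 75, 75.
  195 → shelf 1 (new)  [load 195/200]
  185 → shelf 2 (new)  [load 185/200]
  165 → shelf 3 (new)  [load 165/200]
  145 → shelf 4 (new)  [load 145/200]
  130 → shelf 5 (new)  [load 130/200]
  125 → shelf 6 (new)  [load 125/200]
  115 → shelf 7 (new)  [load 115/200]
  95 → shelf 8 (new)  [load 95/200]
  85 → shelf 7  [load 200/200]
  75 → shelf 6  [load 200/200]
  75 → shelf 8  [load 170/200]
8 shelves opened.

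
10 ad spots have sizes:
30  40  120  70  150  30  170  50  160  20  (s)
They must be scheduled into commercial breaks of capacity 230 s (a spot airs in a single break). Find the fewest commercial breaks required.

Total = 170 + 160 + 150 + 120 + 70 + 50 + 40 + 30 + 30 + 20 = 840 s.
Lower bound: ⌈840/230⌉ = 4 commercial breaks.
A packing using 4 commercial breaks:
  break 1: 170 + 50 = 220
  break 2: 160 + 70 = 230
  break 3: 150 + 40 + 30 = 220
  break 4: 120 + 30 + 20 = 170
This matches the lower bound, so 4 is optimal.

4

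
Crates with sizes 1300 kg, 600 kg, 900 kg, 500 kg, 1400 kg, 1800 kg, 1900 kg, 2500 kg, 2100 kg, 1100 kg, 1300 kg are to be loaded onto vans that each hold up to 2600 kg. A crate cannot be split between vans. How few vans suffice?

Total = 2500 + 2100 + 1900 + 1800 + 1400 + 1300 + 1300 + 1100 + 900 + 600 + 500 = 15400 kg.
Lower bound: ⌈15400/2600⌉ = 6 vans.
A packing using 7 vans:
  van 1: 2500 = 2500
  van 2: 2100 + 500 = 2600
  van 3: 1900 + 600 = 2500
  van 4: 1800 = 1800
  van 5: 1400 + 1100 = 2500
  van 6: 1300 + 1300 = 2600
  van 7: 900 = 900
No arrangement into 6 vans stays within capacity, so 7 is optimal.

7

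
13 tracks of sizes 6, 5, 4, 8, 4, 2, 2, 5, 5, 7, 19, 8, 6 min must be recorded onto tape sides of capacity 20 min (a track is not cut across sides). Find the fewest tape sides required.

Total = 19 + 8 + 8 + 7 + 6 + 6 + 5 + 5 + 5 + 4 + 4 + 2 + 2 = 81 min.
Lower bound: ⌈81/20⌉ = 5 tape sides.
A packing using 5 tape sides:
  side 1: 19 = 19
  side 2: 8 + 8 + 4 = 20
  side 3: 7 + 6 + 6 = 19
  side 4: 5 + 5 + 5 + 4 = 19
  side 5: 2 + 2 = 4
This matches the lower bound, so 5 is optimal.

5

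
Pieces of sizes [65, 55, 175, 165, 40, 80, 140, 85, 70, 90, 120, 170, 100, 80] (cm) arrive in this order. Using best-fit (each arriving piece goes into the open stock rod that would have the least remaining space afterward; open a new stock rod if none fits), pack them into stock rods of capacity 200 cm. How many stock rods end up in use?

9

  65 → stock rod 1 (new)  [load 65/200]
  55 → stock rod 1  [load 120/200]
  175 → stock rod 2 (new)  [load 175/200]
  165 → stock rod 3 (new)  [load 165/200]
  40 → stock rod 1  [load 160/200]
  80 → stock rod 4 (new)  [load 80/200]
  140 → stock rod 5 (new)  [load 140/200]
  85 → stock rod 4  [load 165/200]
  70 → stock rod 6 (new)  [load 70/200]
  90 → stock rod 6  [load 160/200]
  120 → stock rod 7 (new)  [load 120/200]
  170 → stock rod 8 (new)  [load 170/200]
  100 → stock rod 9 (new)  [load 100/200]
  80 → stock rod 7  [load 200/200]
9 stock rods opened.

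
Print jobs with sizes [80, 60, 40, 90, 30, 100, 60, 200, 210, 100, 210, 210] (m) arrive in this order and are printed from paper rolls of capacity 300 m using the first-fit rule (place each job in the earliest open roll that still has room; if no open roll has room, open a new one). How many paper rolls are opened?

6

  80 → roll 1 (new)  [load 80/300]
  60 → roll 1  [load 140/300]
  40 → roll 1  [load 180/300]
  90 → roll 1  [load 270/300]
  30 → roll 1  [load 300/300]
  100 → roll 2 (new)  [load 100/300]
  60 → roll 2  [load 160/300]
  200 → roll 3 (new)  [load 200/300]
  210 → roll 4 (new)  [load 210/300]
  100 → roll 2  [load 260/300]
  210 → roll 5 (new)  [load 210/300]
  210 → roll 6 (new)  [load 210/300]
6 paper rolls opened.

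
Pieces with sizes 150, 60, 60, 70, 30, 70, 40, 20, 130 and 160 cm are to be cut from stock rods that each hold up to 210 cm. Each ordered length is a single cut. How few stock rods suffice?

4

Total = 160 + 150 + 130 + 70 + 70 + 60 + 60 + 40 + 30 + 20 = 790 cm.
Lower bound: ⌈790/210⌉ = 4 stock rods.
A packing using 4 stock rods:
  stock rod 1: 160 + 40 = 200
  stock rod 2: 150 + 60 = 210
  stock rod 3: 130 + 70 = 200
  stock rod 4: 70 + 60 + 30 + 20 = 180
This matches the lower bound, so 4 is optimal.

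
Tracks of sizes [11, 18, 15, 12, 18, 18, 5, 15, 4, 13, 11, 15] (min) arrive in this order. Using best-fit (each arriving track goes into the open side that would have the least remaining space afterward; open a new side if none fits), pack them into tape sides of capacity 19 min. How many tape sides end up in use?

  11 → side 1 (new)  [load 11/19]
  18 → side 2 (new)  [load 18/19]
  15 → side 3 (new)  [load 15/19]
  12 → side 4 (new)  [load 12/19]
  18 → side 5 (new)  [load 18/19]
  18 → side 6 (new)  [load 18/19]
  5 → side 4  [load 17/19]
  15 → side 7 (new)  [load 15/19]
  4 → side 3  [load 19/19]
  13 → side 8 (new)  [load 13/19]
  11 → side 9 (new)  [load 11/19]
  15 → side 10 (new)  [load 15/19]
10 tape sides opened.

10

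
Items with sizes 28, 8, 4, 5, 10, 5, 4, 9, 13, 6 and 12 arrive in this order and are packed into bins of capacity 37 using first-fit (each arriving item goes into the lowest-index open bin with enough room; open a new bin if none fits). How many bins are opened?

3

  28 → bin 1 (new)  [load 28/37]
  8 → bin 1  [load 36/37]
  4 → bin 2 (new)  [load 4/37]
  5 → bin 2  [load 9/37]
  10 → bin 2  [load 19/37]
  5 → bin 2  [load 24/37]
  4 → bin 2  [load 28/37]
  9 → bin 2  [load 37/37]
  13 → bin 3 (new)  [load 13/37]
  6 → bin 3  [load 19/37]
  12 → bin 3  [load 31/37]
3 bins opened.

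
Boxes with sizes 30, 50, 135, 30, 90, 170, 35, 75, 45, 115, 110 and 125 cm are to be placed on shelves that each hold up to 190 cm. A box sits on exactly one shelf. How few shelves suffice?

6

Total = 170 + 135 + 125 + 115 + 110 + 90 + 75 + 50 + 45 + 35 + 30 + 30 = 1010 cm.
Lower bound: ⌈1010/190⌉ = 6 shelves.
A packing using 6 shelves:
  shelf 1: 170 = 170
  shelf 2: 135 + 50 = 185
  shelf 3: 125 + 45 = 170
  shelf 4: 115 + 75 = 190
  shelf 5: 110 + 35 + 30 = 175
  shelf 6: 90 + 30 = 120
This matches the lower bound, so 6 is optimal.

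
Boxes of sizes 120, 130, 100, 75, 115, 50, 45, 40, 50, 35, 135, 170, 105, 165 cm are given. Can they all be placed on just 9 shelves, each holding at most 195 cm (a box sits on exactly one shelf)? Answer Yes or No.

Yes

A valid assignment using 8 shelves:
  shelf 1: 170 = 170
  shelf 2: 165 = 165
  shelf 3: 135 + 50 = 185
  shelf 4: 130 + 50 = 180
  shelf 5: 120 + 75 = 195
  shelf 6: 115 + 45 + 35 = 195
  shelf 7: 105 + 40 = 145
  shelf 8: 100 = 100
That uses only 8 ≤ 9, so 9 shelves are enough.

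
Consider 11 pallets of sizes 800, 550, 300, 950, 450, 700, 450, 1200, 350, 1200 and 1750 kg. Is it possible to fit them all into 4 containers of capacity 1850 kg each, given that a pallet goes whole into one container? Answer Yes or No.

No

Total = 8700 kg; ⌈8700/1850⌉ = 5.
At least 5 containers are required, but only 4 are allowed.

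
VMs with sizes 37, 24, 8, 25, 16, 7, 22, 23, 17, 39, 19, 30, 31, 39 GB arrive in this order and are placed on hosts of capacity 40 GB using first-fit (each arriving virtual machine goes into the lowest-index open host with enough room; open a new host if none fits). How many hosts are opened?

  37 → host 1 (new)  [load 37/40]
  24 → host 2 (new)  [load 24/40]
  8 → host 2  [load 32/40]
  25 → host 3 (new)  [load 25/40]
  16 → host 4 (new)  [load 16/40]
  7 → host 2  [load 39/40]
  22 → host 4  [load 38/40]
  23 → host 5 (new)  [load 23/40]
  17 → host 5  [load 40/40]
  39 → host 6 (new)  [load 39/40]
  19 → host 7 (new)  [load 19/40]
  30 → host 8 (new)  [load 30/40]
  31 → host 9 (new)  [load 31/40]
  39 → host 10 (new)  [load 39/40]
10 hosts opened.

10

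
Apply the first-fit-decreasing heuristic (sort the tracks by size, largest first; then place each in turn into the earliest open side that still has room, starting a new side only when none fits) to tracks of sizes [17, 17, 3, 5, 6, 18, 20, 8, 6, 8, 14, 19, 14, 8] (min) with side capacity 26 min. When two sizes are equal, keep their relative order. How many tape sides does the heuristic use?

7

Sorted descending: 20, 19, 18, 17, 17, 14, 14, 8, 8, 8, 6, 6, 5, 3.
  20 → side 1 (new)  [load 20/26]
  19 → side 2 (new)  [load 19/26]
  18 → side 3 (new)  [load 18/26]
  17 → side 4 (new)  [load 17/26]
  17 → side 5 (new)  [load 17/26]
  14 → side 6 (new)  [load 14/26]
  14 → side 7 (new)  [load 14/26]
  8 → side 3  [load 26/26]
  8 → side 4  [load 25/26]
  8 → side 5  [load 25/26]
  6 → side 1  [load 26/26]
  6 → side 2  [load 25/26]
  5 → side 6  [load 19/26]
  3 → side 6  [load 22/26]
7 tape sides opened.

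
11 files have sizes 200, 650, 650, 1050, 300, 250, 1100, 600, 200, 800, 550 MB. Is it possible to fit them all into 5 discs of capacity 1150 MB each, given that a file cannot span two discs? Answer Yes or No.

Total = 6350 MB; ⌈6350/1150⌉ = 6.
At least 6 discs are required, but only 5 are allowed.

No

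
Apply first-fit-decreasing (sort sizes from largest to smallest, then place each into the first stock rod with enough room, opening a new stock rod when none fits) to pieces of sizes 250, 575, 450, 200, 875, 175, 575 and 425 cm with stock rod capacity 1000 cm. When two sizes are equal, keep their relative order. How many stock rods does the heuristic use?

4

Sorted descending: 875, 575, 575, 450, 425, 250, 200, 175.
  875 → stock rod 1 (new)  [load 875/1000]
  575 → stock rod 2 (new)  [load 575/1000]
  575 → stock rod 3 (new)  [load 575/1000]
  450 → stock rod 4 (new)  [load 450/1000]
  425 → stock rod 2  [load 1000/1000]
  250 → stock rod 3  [load 825/1000]
  200 → stock rod 4  [load 650/1000]
  175 → stock rod 3  [load 1000/1000]
4 stock rods opened.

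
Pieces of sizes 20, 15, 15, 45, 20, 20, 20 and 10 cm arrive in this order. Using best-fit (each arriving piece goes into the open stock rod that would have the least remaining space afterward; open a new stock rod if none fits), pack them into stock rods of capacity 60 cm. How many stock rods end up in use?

  20 → stock rod 1 (new)  [load 20/60]
  15 → stock rod 1  [load 35/60]
  15 → stock rod 1  [load 50/60]
  45 → stock rod 2 (new)  [load 45/60]
  20 → stock rod 3 (new)  [load 20/60]
  20 → stock rod 3  [load 40/60]
  20 → stock rod 3  [load 60/60]
  10 → stock rod 1  [load 60/60]
3 stock rods opened.

3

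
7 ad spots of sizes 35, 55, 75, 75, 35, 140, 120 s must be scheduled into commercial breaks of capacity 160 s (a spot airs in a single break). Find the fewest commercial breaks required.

4

Total = 140 + 120 + 75 + 75 + 55 + 35 + 35 = 535 s.
Lower bound: ⌈535/160⌉ = 4 commercial breaks.
A packing using 4 commercial breaks:
  break 1: 140 = 140
  break 2: 120 + 35 = 155
  break 3: 75 + 75 = 150
  break 4: 55 + 35 = 90
This matches the lower bound, so 4 is optimal.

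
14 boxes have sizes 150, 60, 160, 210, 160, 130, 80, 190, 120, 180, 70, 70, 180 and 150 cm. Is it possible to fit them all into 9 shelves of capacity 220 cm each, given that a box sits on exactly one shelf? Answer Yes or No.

No

Total = 1910 cm; ⌈1910/220⌉ = 9.
10 boxes each exceed half the capacity and cannot share a shelf, forcing at least 10 shelves.
At least 10 shelves are required, but only 9 are allowed.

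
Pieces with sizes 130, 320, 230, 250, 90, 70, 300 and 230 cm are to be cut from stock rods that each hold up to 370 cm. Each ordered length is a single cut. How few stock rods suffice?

Total = 320 + 300 + 250 + 230 + 230 + 130 + 90 + 70 = 1620 cm.
Lower bound: ⌈1620/370⌉ = 5 stock rods.
A packing using 5 stock rods:
  stock rod 1: 320 = 320
  stock rod 2: 300 + 70 = 370
  stock rod 3: 250 + 90 = 340
  stock rod 4: 230 + 130 = 360
  stock rod 5: 230 = 230
This matches the lower bound, so 5 is optimal.

5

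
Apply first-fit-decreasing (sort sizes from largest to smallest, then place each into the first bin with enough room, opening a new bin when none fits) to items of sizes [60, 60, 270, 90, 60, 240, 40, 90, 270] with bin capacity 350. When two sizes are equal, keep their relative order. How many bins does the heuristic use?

Sorted descending: 270, 270, 240, 90, 90, 60, 60, 60, 40.
  270 → bin 1 (new)  [load 270/350]
  270 → bin 2 (new)  [load 270/350]
  240 → bin 3 (new)  [load 240/350]
  90 → bin 3  [load 330/350]
  90 → bin 4 (new)  [load 90/350]
  60 → bin 1  [load 330/350]
  60 → bin 2  [load 330/350]
  60 → bin 4  [load 150/350]
  40 → bin 4  [load 190/350]
4 bins opened.

4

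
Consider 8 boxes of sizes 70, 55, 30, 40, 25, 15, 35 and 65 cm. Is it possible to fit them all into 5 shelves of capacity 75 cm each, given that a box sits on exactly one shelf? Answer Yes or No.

Yes

A valid assignment using 5 shelves:
  shelf 1: 70 = 70
  shelf 2: 65 = 65
  shelf 3: 55 + 15 = 70
  shelf 4: 40 + 35 = 75
  shelf 5: 30 + 25 = 55
Every load is within 75 cm, so 5 shelves suffice.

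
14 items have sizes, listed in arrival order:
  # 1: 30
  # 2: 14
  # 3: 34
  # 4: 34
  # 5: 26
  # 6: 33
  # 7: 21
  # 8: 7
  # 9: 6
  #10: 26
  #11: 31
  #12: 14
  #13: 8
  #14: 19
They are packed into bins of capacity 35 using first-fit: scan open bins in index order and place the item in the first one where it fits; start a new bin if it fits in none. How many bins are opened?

10

  30 → bin 1 (new)  [load 30/35]
  14 → bin 2 (new)  [load 14/35]
  34 → bin 3 (new)  [load 34/35]
  34 → bin 4 (new)  [load 34/35]
  26 → bin 5 (new)  [load 26/35]
  33 → bin 6 (new)  [load 33/35]
  21 → bin 2  [load 35/35]
  7 → bin 5  [load 33/35]
  6 → bin 7 (new)  [load 6/35]
  26 → bin 7  [load 32/35]
  31 → bin 8 (new)  [load 31/35]
  14 → bin 9 (new)  [load 14/35]
  8 → bin 9  [load 22/35]
  19 → bin 10 (new)  [load 19/35]
10 bins opened.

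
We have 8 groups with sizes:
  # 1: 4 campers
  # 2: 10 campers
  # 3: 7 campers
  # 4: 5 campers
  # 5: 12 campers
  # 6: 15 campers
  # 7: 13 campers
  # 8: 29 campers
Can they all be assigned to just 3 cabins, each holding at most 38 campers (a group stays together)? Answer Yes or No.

Yes

A valid assignment using 3 cabins:
  cabin 1: 29 + 7 = 36
  cabin 2: 15 + 13 + 10 = 38
  cabin 3: 12 + 5 + 4 = 21
Every load is within 38 campers, so 3 cabins suffice.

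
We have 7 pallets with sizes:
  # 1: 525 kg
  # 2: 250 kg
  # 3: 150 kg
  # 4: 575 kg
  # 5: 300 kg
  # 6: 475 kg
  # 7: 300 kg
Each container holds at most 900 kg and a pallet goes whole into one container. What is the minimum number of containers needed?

3

Total = 575 + 525 + 475 + 300 + 300 + 250 + 150 = 2575 kg.
Lower bound: ⌈2575/900⌉ = 3 containers.
A packing using 3 containers:
  container 1: 575 + 300 = 875
  container 2: 525 + 300 = 825
  container 3: 475 + 250 + 150 = 875
This matches the lower bound, so 3 is optimal.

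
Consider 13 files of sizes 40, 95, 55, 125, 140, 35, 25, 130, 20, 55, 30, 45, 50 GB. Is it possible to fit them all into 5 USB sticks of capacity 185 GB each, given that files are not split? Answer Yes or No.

Yes

A valid assignment using 5 USB sticks:
  USB stick 1: 140 + 45 = 185
  USB stick 2: 130 + 55 = 185
  USB stick 3: 125 + 55 = 180
  USB stick 4: 95 + 50 + 40 = 185
  USB stick 5: 35 + 30 + 25 + 20 = 110
Every load is within 185 GB, so 5 USB sticks suffice.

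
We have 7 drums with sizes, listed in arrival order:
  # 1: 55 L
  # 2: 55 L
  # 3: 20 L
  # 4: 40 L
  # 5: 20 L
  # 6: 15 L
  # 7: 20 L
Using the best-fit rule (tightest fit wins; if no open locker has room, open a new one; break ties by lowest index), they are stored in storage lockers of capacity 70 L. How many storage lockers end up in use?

  55 → locker 1 (new)  [load 55/70]
  55 → locker 2 (new)  [load 55/70]
  20 → locker 3 (new)  [load 20/70]
  40 → locker 3  [load 60/70]
  20 → locker 4 (new)  [load 20/70]
  15 → locker 1  [load 70/70]
  20 → locker 4  [load 40/70]
4 storage lockers opened.

4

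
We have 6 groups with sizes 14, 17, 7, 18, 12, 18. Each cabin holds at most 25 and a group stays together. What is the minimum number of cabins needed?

5

Total = 18 + 18 + 17 + 14 + 12 + 7 = 86.
Lower bound: ⌈86/25⌉ = 4 cabins.
A packing using 5 cabins:
  cabin 1: 18 + 7 = 25
  cabin 2: 18 = 18
  cabin 3: 17 = 17
  cabin 4: 14 = 14
  cabin 5: 12 = 12
No arrangement into 4 cabins stays within capacity, so 5 is optimal.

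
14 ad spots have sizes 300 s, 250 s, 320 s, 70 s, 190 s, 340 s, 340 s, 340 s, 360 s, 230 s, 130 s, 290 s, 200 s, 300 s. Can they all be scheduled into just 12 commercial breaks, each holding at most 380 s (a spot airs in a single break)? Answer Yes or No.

A valid assignment using 12 commercial breaks:
  break 1: 360 = 360
  break 2: 340 = 340
  break 3: 340 = 340
  break 4: 340 = 340
  break 5: 320 = 320
  break 6: 300 + 70 = 370
  break 7: 300 = 300
  break 8: 290 = 290
  break 9: 250 + 130 = 380
  break 10: 230 = 230
  break 11: 200 = 200
  break 12: 190 = 190
Every load is within 380 s, so 12 commercial breaks suffice.

Yes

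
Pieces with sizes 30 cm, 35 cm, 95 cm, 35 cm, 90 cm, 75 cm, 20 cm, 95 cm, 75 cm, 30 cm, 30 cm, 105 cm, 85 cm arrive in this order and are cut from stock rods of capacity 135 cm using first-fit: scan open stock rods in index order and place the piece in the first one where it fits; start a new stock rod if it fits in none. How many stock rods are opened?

  30 → stock rod 1 (new)  [load 30/135]
  35 → stock rod 1  [load 65/135]
  95 → stock rod 2 (new)  [load 95/135]
  35 → stock rod 1  [load 100/135]
  90 → stock rod 3 (new)  [load 90/135]
  75 → stock rod 4 (new)  [load 75/135]
  20 → stock rod 1  [load 120/135]
  95 → stock rod 5 (new)  [load 95/135]
  75 → stock rod 6 (new)  [load 75/135]
  30 → stock rod 2  [load 125/135]
  30 → stock rod 3  [load 120/135]
  105 → stock rod 7 (new)  [load 105/135]
  85 → stock rod 8 (new)  [load 85/135]
8 stock rods opened.

8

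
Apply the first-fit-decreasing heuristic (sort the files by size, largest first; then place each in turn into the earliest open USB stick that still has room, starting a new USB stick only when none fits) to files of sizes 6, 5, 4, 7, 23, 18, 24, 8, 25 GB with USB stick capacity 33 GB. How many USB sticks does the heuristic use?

Sorted descending: 25, 24, 23, 18, 8, 7, 6, 5, 4.
  25 → USB stick 1 (new)  [load 25/33]
  24 → USB stick 2 (new)  [load 24/33]
  23 → USB stick 3 (new)  [load 23/33]
  18 → USB stick 4 (new)  [load 18/33]
  8 → USB stick 1  [load 33/33]
  7 → USB stick 2  [load 31/33]
  6 → USB stick 3  [load 29/33]
  5 → USB stick 4  [load 23/33]
  4 → USB stick 3  [load 33/33]
4 USB sticks opened.

4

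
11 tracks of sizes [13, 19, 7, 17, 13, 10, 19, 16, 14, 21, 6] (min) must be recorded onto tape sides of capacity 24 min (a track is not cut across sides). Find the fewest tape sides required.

8

Total = 21 + 19 + 19 + 17 + 16 + 14 + 13 + 13 + 10 + 7 + 6 = 155 min.
Lower bound: ⌈155/24⌉ = 7 tape sides.
Also, 8 tracks each exceed 12 min, and no two of those can share a side, so at least 8 tape sides are needed.
A packing using 8 tape sides:
  side 1: 21 = 21
  side 2: 19 = 19
  side 3: 19 = 19
  side 4: 17 + 7 = 24
  side 5: 16 + 6 = 22
  side 6: 14 + 10 = 24
  side 7: 13 = 13
  side 8: 13 = 13
This matches the lower bound, so 8 is optimal.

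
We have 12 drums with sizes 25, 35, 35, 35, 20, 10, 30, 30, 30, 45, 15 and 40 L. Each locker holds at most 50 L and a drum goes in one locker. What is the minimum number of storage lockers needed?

9

Total = 45 + 40 + 35 + 35 + 35 + 30 + 30 + 30 + 25 + 20 + 15 + 10 = 350 L.
Lower bound: ⌈350/50⌉ = 7 storage lockers.
Also, 8 drums each exceed 25 L, and no two of those can share a locker, so at least 8 storage lockers are needed.
A packing using 9 storage lockers:
  locker 1: 45 = 45
  locker 2: 40 + 10 = 50
  locker 3: 35 + 15 = 50
  locker 4: 35 = 35
  locker 5: 35 = 35
  locker 6: 30 + 20 = 50
  locker 7: 30 = 30
  locker 8: 30 = 30
  locker 9: 25 = 25
No arrangement into 8 storage lockers stays within capacity, so 9 is optimal.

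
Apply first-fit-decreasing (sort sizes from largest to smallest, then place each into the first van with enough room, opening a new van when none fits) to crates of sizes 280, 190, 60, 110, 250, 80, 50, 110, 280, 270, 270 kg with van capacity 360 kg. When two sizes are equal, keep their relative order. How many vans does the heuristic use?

6

Sorted descending: 280, 280, 270, 270, 250, 190, 110, 110, 80, 60, 50.
  280 → van 1 (new)  [load 280/360]
  280 → van 2 (new)  [load 280/360]
  270 → van 3 (new)  [load 270/360]
  270 → van 4 (new)  [load 270/360]
  250 → van 5 (new)  [load 250/360]
  190 → van 6 (new)  [load 190/360]
  110 → van 5  [load 360/360]
  110 → van 6  [load 300/360]
  80 → van 1  [load 360/360]
  60 → van 2  [load 340/360]
  50 → van 3  [load 320/360]
6 vans opened.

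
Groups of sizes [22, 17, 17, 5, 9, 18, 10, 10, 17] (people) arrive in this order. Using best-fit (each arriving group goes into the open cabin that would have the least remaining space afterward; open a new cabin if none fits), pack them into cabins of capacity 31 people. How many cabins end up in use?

  22 → cabin 1 (new)  [load 22/31]
  17 → cabin 2 (new)  [load 17/31]
  17 → cabin 3 (new)  [load 17/31]
  5 → cabin 1  [load 27/31]
  9 → cabin 2  [load 26/31]
  18 → cabin 4 (new)  [load 18/31]
  10 → cabin 4  [load 28/31]
  10 → cabin 3  [load 27/31]
  17 → cabin 5 (new)  [load 17/31]
5 cabins opened.

5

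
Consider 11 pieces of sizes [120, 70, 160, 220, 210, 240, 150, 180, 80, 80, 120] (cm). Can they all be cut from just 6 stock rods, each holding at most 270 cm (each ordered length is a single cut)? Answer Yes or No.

No

Total = 1630 cm; ⌈1630/270⌉ = 7.
At least 7 stock rods are required, but only 6 are allowed.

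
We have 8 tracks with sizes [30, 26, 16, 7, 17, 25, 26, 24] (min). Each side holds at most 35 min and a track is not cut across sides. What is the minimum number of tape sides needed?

Total = 30 + 26 + 26 + 25 + 24 + 17 + 16 + 7 = 171 min.
Lower bound: ⌈171/35⌉ = 5 tape sides.
A packing using 6 tape sides:
  side 1: 30 = 30
  side 2: 26 + 7 = 33
  side 3: 26 = 26
  side 4: 25 = 25
  side 5: 24 = 24
  side 6: 17 + 16 = 33
No arrangement into 5 tape sides stays within capacity, so 6 is optimal.

6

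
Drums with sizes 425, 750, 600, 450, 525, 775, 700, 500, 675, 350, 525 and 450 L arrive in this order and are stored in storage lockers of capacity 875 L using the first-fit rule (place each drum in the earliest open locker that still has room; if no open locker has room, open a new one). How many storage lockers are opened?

10

  425 → locker 1 (new)  [load 425/875]
  750 → locker 2 (new)  [load 750/875]
  600 → locker 3 (new)  [load 600/875]
  450 → locker 1  [load 875/875]
  525 → locker 4 (new)  [load 525/875]
  775 → locker 5 (new)  [load 775/875]
  700 → locker 6 (new)  [load 700/875]
  500 → locker 7 (new)  [load 500/875]
  675 → locker 8 (new)  [load 675/875]
  350 → locker 4  [load 875/875]
  525 → locker 9 (new)  [load 525/875]
  450 → locker 10 (new)  [load 450/875]
10 storage lockers opened.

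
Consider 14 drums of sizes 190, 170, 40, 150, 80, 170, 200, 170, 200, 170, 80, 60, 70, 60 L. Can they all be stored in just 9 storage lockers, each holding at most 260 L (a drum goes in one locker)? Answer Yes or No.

A valid assignment using 8 storage lockers:
  locker 1: 200 + 60 = 260
  locker 2: 200 + 60 = 260
  locker 3: 190 + 70 = 260
  locker 4: 170 + 80 = 250
  locker 5: 170 + 80 = 250
  locker 6: 170 + 40 = 210
  locker 7: 170 = 170
  locker 8: 150 = 150
That uses only 8 ≤ 9, so 9 storage lockers are enough.

Yes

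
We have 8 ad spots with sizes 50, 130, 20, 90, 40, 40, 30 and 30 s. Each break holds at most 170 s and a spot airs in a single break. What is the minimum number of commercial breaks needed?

Total = 130 + 90 + 50 + 40 + 40 + 30 + 30 + 20 = 430 s.
Lower bound: ⌈430/170⌉ = 3 commercial breaks.
A packing using 3 commercial breaks:
  break 1: 130 + 40 = 170
  break 2: 90 + 50 + 30 = 170
  break 3: 40 + 30 + 20 = 90
This matches the lower bound, so 3 is optimal.

3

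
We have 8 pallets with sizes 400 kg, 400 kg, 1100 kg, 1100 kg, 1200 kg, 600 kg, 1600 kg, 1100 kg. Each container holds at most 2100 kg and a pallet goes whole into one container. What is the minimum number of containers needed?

5

Total = 1600 + 1200 + 1100 + 1100 + 1100 + 600 + 400 + 400 = 7500 kg.
Lower bound: ⌈7500/2100⌉ = 4 containers.
Also, 5 pallets each exceed 1050 kg, and no two of those can share a container, so at least 5 containers are needed.
A packing using 5 containers:
  container 1: 1600 + 400 = 2000
  container 2: 1200 + 600 = 1800
  container 3: 1100 + 400 = 1500
  container 4: 1100 = 1100
  container 5: 1100 = 1100
This matches the lower bound, so 5 is optimal.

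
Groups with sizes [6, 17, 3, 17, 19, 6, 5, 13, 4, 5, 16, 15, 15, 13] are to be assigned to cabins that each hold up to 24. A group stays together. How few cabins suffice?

Total = 19 + 17 + 17 + 16 + 15 + 15 + 13 + 13 + 6 + 6 + 5 + 5 + 4 + 3 = 154.
Lower bound: ⌈154/24⌉ = 7 cabins.
Also, 8 groups each exceed 12, and no two of those can share a cabin, so at least 8 cabins are needed.
A packing using 8 cabins:
  cabin 1: 19 + 5 = 24
  cabin 2: 17 + 6 = 23
  cabin 3: 17 + 6 = 23
  cabin 4: 16 + 5 + 3 = 24
  cabin 5: 15 + 4 = 19
  cabin 6: 15 = 15
  cabin 7: 13 = 13
  cabin 8: 13 = 13
This matches the lower bound, so 8 is optimal.

8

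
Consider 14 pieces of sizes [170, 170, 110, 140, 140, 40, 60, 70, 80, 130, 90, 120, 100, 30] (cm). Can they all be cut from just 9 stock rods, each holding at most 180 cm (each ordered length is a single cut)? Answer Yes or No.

A valid assignment using 9 stock rods:
  stock rod 1: 170 = 170
  stock rod 2: 170 = 170
  stock rod 3: 140 + 40 = 180
  stock rod 4: 140 + 30 = 170
  stock rod 5: 130 = 130
  stock rod 6: 120 + 60 = 180
  stock rod 7: 110 + 70 = 180
  stock rod 8: 100 + 80 = 180
  stock rod 9: 90 = 90
Every load is within 180 cm, so 9 stock rods suffice.

Yes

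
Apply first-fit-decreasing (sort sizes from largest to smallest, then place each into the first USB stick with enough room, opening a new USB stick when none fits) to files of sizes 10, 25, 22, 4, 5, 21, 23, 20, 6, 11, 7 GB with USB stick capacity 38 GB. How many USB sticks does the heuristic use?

5

Sorted descending: 25, 23, 22, 21, 20, 11, 10, 7, 6, 5, 4.
  25 → USB stick 1 (new)  [load 25/38]
  23 → USB stick 2 (new)  [load 23/38]
  22 → USB stick 3 (new)  [load 22/38]
  21 → USB stick 4 (new)  [load 21/38]
  20 → USB stick 5 (new)  [load 20/38]
  11 → USB stick 1  [load 36/38]
  10 → USB stick 2  [load 33/38]
  7 → USB stick 3  [load 29/38]
  6 → USB stick 3  [load 35/38]
  5 → USB stick 2  [load 38/38]
  4 → USB stick 4  [load 25/38]
5 USB sticks opened.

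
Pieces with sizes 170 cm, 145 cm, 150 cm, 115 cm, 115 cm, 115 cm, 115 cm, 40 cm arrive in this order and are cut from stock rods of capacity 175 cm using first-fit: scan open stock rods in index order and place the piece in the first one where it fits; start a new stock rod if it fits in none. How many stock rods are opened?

  170 → stock rod 1 (new)  [load 170/175]
  145 → stock rod 2 (new)  [load 145/175]
  150 → stock rod 3 (new)  [load 150/175]
  115 → stock rod 4 (new)  [load 115/175]
  115 → stock rod 5 (new)  [load 115/175]
  115 → stock rod 6 (new)  [load 115/175]
  115 → stock rod 7 (new)  [load 115/175]
  40 → stock rod 4  [load 155/175]
7 stock rods opened.

7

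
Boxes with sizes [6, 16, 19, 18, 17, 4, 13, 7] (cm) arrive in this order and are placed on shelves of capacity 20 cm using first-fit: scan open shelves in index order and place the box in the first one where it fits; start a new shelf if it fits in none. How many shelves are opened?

  6 → shelf 1 (new)  [load 6/20]
  16 → shelf 2 (new)  [load 16/20]
  19 → shelf 3 (new)  [load 19/20]
  18 → shelf 4 (new)  [load 18/20]
  17 → shelf 5 (new)  [load 17/20]
  4 → shelf 1  [load 10/20]
  13 → shelf 6 (new)  [load 13/20]
  7 → shelf 1  [load 17/20]
6 shelves opened.

6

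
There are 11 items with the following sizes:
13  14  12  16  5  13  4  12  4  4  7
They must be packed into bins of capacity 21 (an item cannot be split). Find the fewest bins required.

Total = 16 + 14 + 13 + 13 + 12 + 12 + 7 + 5 + 4 + 4 + 4 = 104.
Lower bound: ⌈104/21⌉ = 5 bins.
Also, 6 items each exceed 21/2, and no two of those can share a bin, so at least 6 bins are needed.
A packing using 6 bins:
  bin 1: 16 + 5 = 21
  bin 2: 14 + 7 = 21
  bin 3: 13 + 4 + 4 = 21
  bin 4: 13 + 4 = 17
  bin 5: 12 = 12
  bin 6: 12 = 12
This matches the lower bound, so 6 is optimal.

6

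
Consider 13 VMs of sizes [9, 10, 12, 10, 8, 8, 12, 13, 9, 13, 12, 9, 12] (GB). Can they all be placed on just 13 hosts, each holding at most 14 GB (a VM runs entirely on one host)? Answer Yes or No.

Yes

A valid assignment using 13 hosts:
  host 1: 13 = 13
  host 2: 13 = 13
  host 3: 12 = 12
  host 4: 12 = 12
  host 5: 12 = 12
  host 6: 12 = 12
  host 7: 10 = 10
  host 8: 10 = 10
  host 9: 9 = 9
  host 10: 9 = 9
  host 11: 9 = 9
  host 12: 8 = 8
  host 13: 8 = 8
Every load is within 14 GB, so 13 hosts suffice.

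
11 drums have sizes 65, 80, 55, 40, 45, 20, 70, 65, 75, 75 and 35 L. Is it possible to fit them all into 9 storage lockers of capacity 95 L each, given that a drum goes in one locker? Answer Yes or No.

A valid assignment using 8 storage lockers:
  locker 1: 80 = 80
  locker 2: 75 + 20 = 95
  locker 3: 75 = 75
  locker 4: 70 = 70
  locker 5: 65 = 65
  locker 6: 65 = 65
  locker 7: 55 + 40 = 95
  locker 8: 45 + 35 = 80
That uses only 8 ≤ 9, so 9 storage lockers are enough.

Yes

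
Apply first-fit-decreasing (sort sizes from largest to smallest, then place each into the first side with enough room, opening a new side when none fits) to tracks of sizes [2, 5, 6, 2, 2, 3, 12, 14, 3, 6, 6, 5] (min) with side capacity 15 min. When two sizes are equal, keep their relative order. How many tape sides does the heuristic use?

5

Sorted descending: 14, 12, 6, 6, 6, 5, 5, 3, 3, 2, 2, 2.
  14 → side 1 (new)  [load 14/15]
  12 → side 2 (new)  [load 12/15]
  6 → side 3 (new)  [load 6/15]
  6 → side 3  [load 12/15]
  6 → side 4 (new)  [load 6/15]
  5 → side 4  [load 11/15]
  5 → side 5 (new)  [load 5/15]
  3 → side 2  [load 15/15]
  3 → side 3  [load 15/15]
  2 → side 4  [load 13/15]
  2 → side 4  [load 15/15]
  2 → side 5  [load 7/15]
5 tape sides opened.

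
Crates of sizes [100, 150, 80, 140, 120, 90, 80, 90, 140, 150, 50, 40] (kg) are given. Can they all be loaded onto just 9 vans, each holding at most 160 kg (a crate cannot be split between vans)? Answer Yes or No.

Yes

A valid assignment using 9 vans:
  van 1: 150 = 150
  van 2: 150 = 150
  van 3: 140 = 140
  van 4: 140 = 140
  van 5: 120 + 40 = 160
  van 6: 100 + 50 = 150
  van 7: 90 = 90
  van 8: 90 = 90
  van 9: 80 + 80 = 160
Every load is within 160 kg, so 9 vans suffice.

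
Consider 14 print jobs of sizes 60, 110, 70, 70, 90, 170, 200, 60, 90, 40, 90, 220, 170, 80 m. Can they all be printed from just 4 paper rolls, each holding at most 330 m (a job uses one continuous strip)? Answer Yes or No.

No

Total = 1520 m; ⌈1520/330⌉ = 5.
At least 5 paper rolls are required, but only 4 are allowed.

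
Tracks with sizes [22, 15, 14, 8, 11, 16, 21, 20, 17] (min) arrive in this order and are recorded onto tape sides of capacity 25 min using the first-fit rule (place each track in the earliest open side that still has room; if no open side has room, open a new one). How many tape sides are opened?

  22 → side 1 (new)  [load 22/25]
  15 → side 2 (new)  [load 15/25]
  14 → side 3 (new)  [load 14/25]
  8 → side 2  [load 23/25]
  11 → side 3  [load 25/25]
  16 → side 4 (new)  [load 16/25]
  21 → side 5 (new)  [load 21/25]
  20 → side 6 (new)  [load 20/25]
  17 → side 7 (new)  [load 17/25]
7 tape sides opened.

7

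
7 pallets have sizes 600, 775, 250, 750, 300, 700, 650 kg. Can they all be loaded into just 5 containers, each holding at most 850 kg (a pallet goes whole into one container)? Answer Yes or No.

No

Total = 4025 kg; ⌈4025/850⌉ = 5.
The bound of 5 does not rule out 5, but exhaustive search shows no assignment into 5 containers of capacity 850 kg exists — the minimum is 6.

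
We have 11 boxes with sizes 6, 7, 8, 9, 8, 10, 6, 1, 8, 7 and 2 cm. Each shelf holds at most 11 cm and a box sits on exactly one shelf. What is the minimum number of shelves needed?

Total = 10 + 9 + 8 + 8 + 8 + 7 + 7 + 6 + 6 + 2 + 1 = 72 cm.
Lower bound: ⌈72/11⌉ = 7 shelves.
Also, 9 boxes each exceed 11/2 cm, and no two of those can share a shelf, so at least 9 shelves are needed.
A packing using 9 shelves:
  shelf 1: 10 + 1 = 11
  shelf 2: 9 + 2 = 11
  shelf 3: 8 = 8
  shelf 4: 8 = 8
  shelf 5: 8 = 8
  shelf 6: 7 = 7
  shelf 7: 7 = 7
  shelf 8: 6 = 6
  shelf 9: 6 = 6
This matches the lower bound, so 9 is optimal.

9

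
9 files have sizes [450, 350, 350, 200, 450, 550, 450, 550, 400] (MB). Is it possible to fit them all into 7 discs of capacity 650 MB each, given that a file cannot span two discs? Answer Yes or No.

Total = 3750 MB; ⌈3750/650⌉ = 6.
8 files each exceed half the capacity and cannot share a disc, forcing at least 8 discs.
At least 8 discs are required, but only 7 are allowed.

No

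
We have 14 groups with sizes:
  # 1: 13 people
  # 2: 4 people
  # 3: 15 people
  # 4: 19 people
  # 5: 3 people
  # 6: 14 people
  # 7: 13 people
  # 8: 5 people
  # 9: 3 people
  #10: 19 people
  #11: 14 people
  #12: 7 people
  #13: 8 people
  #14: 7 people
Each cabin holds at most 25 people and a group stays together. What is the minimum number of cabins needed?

7

Total = 19 + 19 + 15 + 14 + 14 + 13 + 13 + 8 + 7 + 7 + 5 + 4 + 3 + 3 = 144 people.
Lower bound: ⌈144/25⌉ = 6 cabins.
Also, 7 groups each exceed 25/2 people, and no two of those can share a cabin, so at least 7 cabins are needed.
A packing using 7 cabins:
  cabin 1: 19 + 5 = 24
  cabin 2: 19 + 4 = 23
  cabin 3: 15 + 8 = 23
  cabin 4: 14 + 7 + 3 = 24
  cabin 5: 14 + 7 + 3 = 24
  cabin 6: 13 = 13
  cabin 7: 13 = 13
This matches the lower bound, so 7 is optimal.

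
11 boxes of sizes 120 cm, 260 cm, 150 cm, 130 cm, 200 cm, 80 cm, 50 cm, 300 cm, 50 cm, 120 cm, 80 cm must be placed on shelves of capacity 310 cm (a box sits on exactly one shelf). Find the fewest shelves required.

6

Total = 300 + 260 + 200 + 150 + 130 + 120 + 120 + 80 + 80 + 50 + 50 = 1540 cm.
Lower bound: ⌈1540/310⌉ = 5 shelves.
A packing using 6 shelves:
  shelf 1: 300 = 300
  shelf 2: 260 + 50 = 310
  shelf 3: 200 + 80 = 280
  shelf 4: 150 + 130 = 280
  shelf 5: 120 + 120 + 50 = 290
  shelf 6: 80 = 80
No arrangement into 5 shelves stays within capacity, so 6 is optimal.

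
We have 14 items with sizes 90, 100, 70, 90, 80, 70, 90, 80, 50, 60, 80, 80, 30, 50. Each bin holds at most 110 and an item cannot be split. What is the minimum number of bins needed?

Total = 100 + 90 + 90 + 90 + 80 + 80 + 80 + 80 + 70 + 70 + 60 + 50 + 50 + 30 = 1020.
Lower bound: ⌈1020/110⌉ = 10 bins.
Also, 11 items each exceed 55, and no two of those can share a bin, so at least 11 bins are needed.
A packing using 12 bins:
  bin 1: 100 = 100
  bin 2: 90 = 90
  bin 3: 90 = 90
  bin 4: 90 = 90
  bin 5: 80 + 30 = 110
  bin 6: 80 = 80
  bin 7: 80 = 80
  bin 8: 80 = 80
  bin 9: 70 = 70
  bin 10: 70 = 70
  bin 11: 60 + 50 = 110
  bin 12: 50 = 50
No arrangement into 11 bins stays within capacity, so 12 is optimal.

12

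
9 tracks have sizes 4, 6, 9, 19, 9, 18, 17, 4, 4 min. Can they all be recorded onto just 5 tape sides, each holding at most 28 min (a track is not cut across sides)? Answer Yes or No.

A valid assignment using 4 tape sides:
  side 1: 19 + 9 = 28
  side 2: 18 + 9 = 27
  side 3: 17 + 6 + 4 = 27
  side 4: 4 + 4 = 8
That uses only 4 ≤ 5, so 5 tape sides are enough.

Yes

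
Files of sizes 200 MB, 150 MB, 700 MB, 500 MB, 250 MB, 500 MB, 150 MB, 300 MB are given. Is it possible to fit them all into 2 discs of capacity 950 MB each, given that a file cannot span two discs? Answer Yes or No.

No

Total = 2750 MB; ⌈2750/950⌉ = 3.
At least 3 discs are required, but only 2 are allowed.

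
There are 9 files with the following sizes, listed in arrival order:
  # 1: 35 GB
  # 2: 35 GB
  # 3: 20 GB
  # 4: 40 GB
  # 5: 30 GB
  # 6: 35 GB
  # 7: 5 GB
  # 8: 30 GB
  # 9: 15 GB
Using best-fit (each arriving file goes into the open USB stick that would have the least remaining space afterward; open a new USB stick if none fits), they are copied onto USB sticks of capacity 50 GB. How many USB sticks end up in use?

6

  35 → USB stick 1 (new)  [load 35/50]
  35 → USB stick 2 (new)  [load 35/50]
  20 → USB stick 3 (new)  [load 20/50]
  40 → USB stick 4 (new)  [load 40/50]
  30 → USB stick 3  [load 50/50]
  35 → USB stick 5 (new)  [load 35/50]
  5 → USB stick 4  [load 45/50]
  30 → USB stick 6 (new)  [load 30/50]
  15 → USB stick 1  [load 50/50]
6 USB sticks opened.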